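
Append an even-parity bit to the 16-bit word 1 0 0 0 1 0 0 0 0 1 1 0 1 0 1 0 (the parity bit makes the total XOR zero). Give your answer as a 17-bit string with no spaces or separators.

10001000011010100

XOR of the 16 data bits: 1⊕0⊕0⊕0⊕1⊕0⊕0⊕0⊕0⊕1⊕1⊕0⊕1⊕0⊕1⊕0 = 0
Parity bit = 0 (so all 17 bits XOR to 0).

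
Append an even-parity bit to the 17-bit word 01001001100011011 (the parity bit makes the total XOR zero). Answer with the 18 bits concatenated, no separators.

010010011000110110

XOR of the 17 data bits: 0⊕1⊕0⊕0⊕1⊕0⊕0⊕1⊕1⊕0⊕0⊕0⊕1⊕1⊕0⊕1⊕1 = 0
Parity bit = 0 (so all 18 bits XOR to 0).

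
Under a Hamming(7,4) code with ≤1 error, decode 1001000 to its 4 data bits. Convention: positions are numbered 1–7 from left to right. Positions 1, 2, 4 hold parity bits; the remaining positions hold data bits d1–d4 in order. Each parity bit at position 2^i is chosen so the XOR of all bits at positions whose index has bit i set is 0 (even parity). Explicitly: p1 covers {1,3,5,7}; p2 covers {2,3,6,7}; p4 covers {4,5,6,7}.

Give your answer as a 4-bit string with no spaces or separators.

s1 (pos 1,3,5,7): 1⊕0⊕0⊕0 = 1
s2 (pos 2,3,6,7): 0⊕0⊕0⊕0 = 0
s4 (pos 4,5,6,7): 1⊕0⊕0⊕0 = 1
Syndrome s4…s1 = 101 → error at position 5.
Flip position 5: 1001000 → 1001100
Read data bits from positions 3,5,6,7: 0100

0100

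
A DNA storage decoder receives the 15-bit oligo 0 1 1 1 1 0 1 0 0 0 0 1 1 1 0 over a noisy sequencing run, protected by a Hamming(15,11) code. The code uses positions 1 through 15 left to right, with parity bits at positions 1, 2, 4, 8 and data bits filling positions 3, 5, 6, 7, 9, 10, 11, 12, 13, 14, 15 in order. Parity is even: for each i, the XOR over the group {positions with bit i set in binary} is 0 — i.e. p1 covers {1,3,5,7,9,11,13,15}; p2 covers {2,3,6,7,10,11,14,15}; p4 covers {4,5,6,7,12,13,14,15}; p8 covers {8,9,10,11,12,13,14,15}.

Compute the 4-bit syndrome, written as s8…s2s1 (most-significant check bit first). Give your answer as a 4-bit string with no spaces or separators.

1000

s1 (pos 1,3,5,7,9,11,13,15): 0⊕1⊕1⊕1⊕0⊕0⊕1⊕0 = 0
s2 (pos 2,3,6,7,10,11,14,15): 1⊕1⊕0⊕1⊕0⊕0⊕1⊕0 = 0
s4 (pos 4,5,6,7,12,13,14,15): 1⊕1⊕0⊕1⊕1⊕1⊕1⊕0 = 0
s8 (pos 8,9,10,11,12,13,14,15): 0⊕0⊕0⊕0⊕1⊕1⊕1⊕0 = 1
Syndrome s8…s1 = 1000 → error at position 8.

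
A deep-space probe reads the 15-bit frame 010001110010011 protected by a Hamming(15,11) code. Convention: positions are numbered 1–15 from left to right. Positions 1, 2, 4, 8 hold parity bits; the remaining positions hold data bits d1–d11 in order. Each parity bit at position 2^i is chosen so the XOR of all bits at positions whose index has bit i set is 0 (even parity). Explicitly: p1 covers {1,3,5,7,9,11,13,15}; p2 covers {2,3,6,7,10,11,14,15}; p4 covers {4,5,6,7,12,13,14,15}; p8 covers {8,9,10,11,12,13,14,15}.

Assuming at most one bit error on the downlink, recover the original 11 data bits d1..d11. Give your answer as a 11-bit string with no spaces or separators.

s1 (pos 1,3,5,7,9,11,13,15): 0⊕0⊕0⊕1⊕0⊕1⊕0⊕1 = 1
s2 (pos 2,3,6,7,10,11,14,15): 1⊕0⊕1⊕1⊕0⊕1⊕1⊕1 = 0
s4 (pos 4,5,6,7,12,13,14,15): 0⊕0⊕1⊕1⊕0⊕0⊕1⊕1 = 0
s8 (pos 8,9,10,11,12,13,14,15): 1⊕0⊕0⊕1⊕0⊕0⊕1⊕1 = 0
Syndrome s8…s1 = 0001 → error at position 1.
Flip position 1: 010001110010011 → 110001110010011
Read data bits from positions 3,5,6,7,9,10,11,12,13,14,15: 00110010011

00110010011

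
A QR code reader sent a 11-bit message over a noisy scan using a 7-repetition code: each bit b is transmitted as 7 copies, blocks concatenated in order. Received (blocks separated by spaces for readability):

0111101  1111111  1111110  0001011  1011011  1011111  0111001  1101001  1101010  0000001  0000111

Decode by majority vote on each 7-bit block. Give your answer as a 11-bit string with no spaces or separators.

11101111100

Block 1 (0111101): 5 ones → 1
Block 2 (1111111): 7 ones → 1
Block 3 (1111110): 6 ones → 1
Block 4 (0001011): 3 ones → 0
Block 5 (1011011): 5 ones → 1
Block 6 (1011111): 6 ones → 1
Block 7 (0111001): 4 ones → 1
Block 8 (1101001): 4 ones → 1
Block 9 (1101010): 4 ones → 1
Block 10 (0000001): 1 one → 0
Block 11 (0000111): 3 ones → 0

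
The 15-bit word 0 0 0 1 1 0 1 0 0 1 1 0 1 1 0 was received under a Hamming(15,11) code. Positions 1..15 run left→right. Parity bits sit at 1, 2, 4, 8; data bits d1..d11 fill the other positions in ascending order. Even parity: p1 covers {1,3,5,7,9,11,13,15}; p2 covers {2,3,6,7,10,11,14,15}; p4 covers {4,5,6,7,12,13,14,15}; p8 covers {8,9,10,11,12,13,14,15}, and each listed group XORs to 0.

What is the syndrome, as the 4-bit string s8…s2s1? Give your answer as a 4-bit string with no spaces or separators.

s1 (pos 1,3,5,7,9,11,13,15): 0⊕0⊕1⊕1⊕0⊕1⊕1⊕0 = 0
s2 (pos 2,3,6,7,10,11,14,15): 0⊕0⊕0⊕1⊕1⊕1⊕1⊕0 = 0
s4 (pos 4,5,6,7,12,13,14,15): 1⊕1⊕0⊕1⊕0⊕1⊕1⊕0 = 1
s8 (pos 8,9,10,11,12,13,14,15): 0⊕0⊕1⊕1⊕0⊕1⊕1⊕0 = 0
Syndrome s8…s1 = 0100 → error at position 4.

0100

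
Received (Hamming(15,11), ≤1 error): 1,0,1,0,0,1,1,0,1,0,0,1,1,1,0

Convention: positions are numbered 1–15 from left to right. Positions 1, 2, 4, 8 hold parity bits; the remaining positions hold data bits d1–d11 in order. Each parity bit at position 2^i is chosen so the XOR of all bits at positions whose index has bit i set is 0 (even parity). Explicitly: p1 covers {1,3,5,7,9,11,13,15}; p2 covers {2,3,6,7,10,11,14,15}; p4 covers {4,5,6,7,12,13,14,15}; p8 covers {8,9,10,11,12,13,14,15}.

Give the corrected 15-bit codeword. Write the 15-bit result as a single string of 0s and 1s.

101011101001110

s1 (pos 1,3,5,7,9,11,13,15): 1⊕1⊕0⊕1⊕1⊕0⊕1⊕0 = 1
s2 (pos 2,3,6,7,10,11,14,15): 0⊕1⊕1⊕1⊕0⊕0⊕1⊕0 = 0
s4 (pos 4,5,6,7,12,13,14,15): 0⊕0⊕1⊕1⊕1⊕1⊕1⊕0 = 1
s8 (pos 8,9,10,11,12,13,14,15): 0⊕1⊕0⊕0⊕1⊕1⊕1⊕0 = 0
Syndrome s8…s1 = 0101 → error at position 5.
Flip position 5: 101001101001110 → 101011101001110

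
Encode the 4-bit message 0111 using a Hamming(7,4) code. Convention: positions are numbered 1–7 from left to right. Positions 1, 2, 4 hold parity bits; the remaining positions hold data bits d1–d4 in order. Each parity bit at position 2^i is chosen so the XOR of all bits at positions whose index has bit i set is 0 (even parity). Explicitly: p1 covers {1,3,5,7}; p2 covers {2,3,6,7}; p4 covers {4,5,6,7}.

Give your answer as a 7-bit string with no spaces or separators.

0001111

Place data at non-parity positions: p1 p2 0 p4 1 1 1
p1 (pos 1,3,5,7): XOR of data positions = 0⊕1⊕1 = 0
p2 (pos 2,3,6,7): XOR of data positions = 0⊕1⊕1 = 0
p4 (pos 4,5,6,7): XOR of data positions = 1⊕1⊕1 = 1
Codeword: 0001111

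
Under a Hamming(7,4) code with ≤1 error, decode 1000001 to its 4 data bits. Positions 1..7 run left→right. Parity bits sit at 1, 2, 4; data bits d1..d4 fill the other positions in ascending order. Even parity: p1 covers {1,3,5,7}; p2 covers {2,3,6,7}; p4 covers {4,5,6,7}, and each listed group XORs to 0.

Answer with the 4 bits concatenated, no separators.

0011

s1 (pos 1,3,5,7): 1⊕0⊕0⊕1 = 0
s2 (pos 2,3,6,7): 0⊕0⊕0⊕1 = 1
s4 (pos 4,5,6,7): 0⊕0⊕0⊕1 = 1
Syndrome s4…s1 = 110 → error at position 6.
Flip position 6: 1000001 → 1000011
Read data bits from positions 3,5,6,7: 0011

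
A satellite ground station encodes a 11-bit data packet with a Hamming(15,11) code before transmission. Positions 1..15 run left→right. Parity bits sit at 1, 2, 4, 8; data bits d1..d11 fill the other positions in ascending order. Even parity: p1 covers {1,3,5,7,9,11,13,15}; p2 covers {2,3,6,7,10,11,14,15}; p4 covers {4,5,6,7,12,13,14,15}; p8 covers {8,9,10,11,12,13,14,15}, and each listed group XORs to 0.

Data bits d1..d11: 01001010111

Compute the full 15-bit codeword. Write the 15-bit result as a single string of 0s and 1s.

Place data at non-parity positions: p1 p2 0 p4 1 0 0 p8 1 0 1 0 1 1 1
p1 (pos 1,3,5,7,9,11,13,15): XOR of data positions = 0⊕1⊕0⊕1⊕1⊕1⊕1 = 1
p2 (pos 2,3,6,7,10,11,14,15): XOR of data positions = 0⊕0⊕0⊕0⊕1⊕1⊕1 = 1
p4 (pos 4,5,6,7,12,13,14,15): XOR of data positions = 1⊕0⊕0⊕0⊕1⊕1⊕1 = 0
p8 (pos 8,9,10,11,12,13,14,15): XOR of data positions = 1⊕0⊕1⊕0⊕1⊕1⊕1 = 1
Codeword: 110010011010111

110010011010111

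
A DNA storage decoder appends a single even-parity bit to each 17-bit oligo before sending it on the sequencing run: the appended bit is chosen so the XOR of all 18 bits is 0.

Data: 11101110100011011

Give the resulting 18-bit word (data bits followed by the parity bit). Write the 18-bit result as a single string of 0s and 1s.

111011101000110111

XOR of the 17 data bits: 1⊕1⊕1⊕0⊕1⊕1⊕1⊕0⊕1⊕0⊕0⊕0⊕1⊕1⊕0⊕1⊕1 = 1
Parity bit = 1 (so all 18 bits XOR to 0).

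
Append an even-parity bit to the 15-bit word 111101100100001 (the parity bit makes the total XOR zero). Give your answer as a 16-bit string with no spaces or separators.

XOR of the 15 data bits: 1⊕1⊕1⊕1⊕0⊕1⊕1⊕0⊕0⊕1⊕0⊕0⊕0⊕0⊕1 = 0
Parity bit = 0 (so all 16 bits XOR to 0).

1111011001000010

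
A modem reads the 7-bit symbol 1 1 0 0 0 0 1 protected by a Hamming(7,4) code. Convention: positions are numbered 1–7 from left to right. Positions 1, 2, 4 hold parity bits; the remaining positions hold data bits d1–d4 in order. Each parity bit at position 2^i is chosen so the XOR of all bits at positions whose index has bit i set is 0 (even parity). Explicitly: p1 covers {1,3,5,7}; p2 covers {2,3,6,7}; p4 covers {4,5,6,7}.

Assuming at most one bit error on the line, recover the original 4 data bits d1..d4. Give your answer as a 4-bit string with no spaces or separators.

s1 (pos 1,3,5,7): 1⊕0⊕0⊕1 = 0
s2 (pos 2,3,6,7): 1⊕0⊕0⊕1 = 0
s4 (pos 4,5,6,7): 0⊕0⊕0⊕1 = 1
Syndrome s4…s1 = 100 → error at position 4.
Flip position 4: 1100001 → 1101001
Read data bits from positions 3,5,6,7: 0001

0001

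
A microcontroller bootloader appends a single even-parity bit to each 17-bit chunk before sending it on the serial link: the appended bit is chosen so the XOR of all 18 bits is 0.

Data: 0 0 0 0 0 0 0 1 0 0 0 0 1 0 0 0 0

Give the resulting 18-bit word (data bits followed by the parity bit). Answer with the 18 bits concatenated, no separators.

000000010000100000

XOR of the 17 data bits: 0⊕0⊕0⊕0⊕0⊕0⊕0⊕1⊕0⊕0⊕0⊕0⊕1⊕0⊕0⊕0⊕0 = 0
Parity bit = 0 (so all 18 bits XOR to 0).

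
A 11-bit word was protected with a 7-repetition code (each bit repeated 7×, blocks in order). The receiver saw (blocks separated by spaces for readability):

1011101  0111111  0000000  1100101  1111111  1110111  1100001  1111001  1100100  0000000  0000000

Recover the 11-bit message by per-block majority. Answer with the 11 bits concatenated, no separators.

Block 1 (1011101): 5 ones → 1
Block 2 (0111111): 6 ones → 1
Block 3 (0000000): 0 ones → 0
Block 4 (1100101): 4 ones → 1
Block 5 (1111111): 7 ones → 1
Block 6 (1110111): 6 ones → 1
Block 7 (1100001): 3 ones → 0
Block 8 (1111001): 5 ones → 1
Block 9 (1100100): 3 ones → 0
Block 10 (0000000): 0 ones → 0
Block 11 (0000000): 0 ones → 0

11011101000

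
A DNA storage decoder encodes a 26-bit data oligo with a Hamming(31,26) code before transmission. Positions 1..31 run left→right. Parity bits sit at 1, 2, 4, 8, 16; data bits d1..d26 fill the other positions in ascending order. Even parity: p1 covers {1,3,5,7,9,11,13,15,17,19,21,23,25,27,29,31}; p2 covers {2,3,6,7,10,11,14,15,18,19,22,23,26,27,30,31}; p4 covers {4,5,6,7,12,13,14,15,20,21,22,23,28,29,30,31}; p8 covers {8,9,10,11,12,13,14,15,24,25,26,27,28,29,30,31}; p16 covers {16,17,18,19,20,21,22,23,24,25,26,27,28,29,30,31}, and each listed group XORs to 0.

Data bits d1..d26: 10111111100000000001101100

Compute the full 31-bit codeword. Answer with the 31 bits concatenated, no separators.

Place data at non-parity positions: p1 p2 1 p4 0 1 1 p8 1 1 1 1 1 0 0 p16 0 0 0 0 0 0 0 0 1 1 0 1 1 0 0
p1 (pos 1,3,5,7,9,11,13,15,17,19,21,23,25,27,29,31): XOR of data positions = 1⊕0⊕1⊕1⊕1⊕1⊕0⊕0⊕0⊕0⊕0⊕1⊕0⊕1⊕0 = 1
p2 (pos 2,3,6,7,10,11,14,15,18,19,22,23,26,27,30,31): XOR of data positions = 1⊕1⊕1⊕1⊕1⊕0⊕0⊕0⊕0⊕0⊕0⊕1⊕0⊕0⊕0 = 0
p4 (pos 4,5,6,7,12,13,14,15,20,21,22,23,28,29,30,31): XOR of data positions = 0⊕1⊕1⊕1⊕1⊕0⊕0⊕0⊕0⊕0⊕0⊕1⊕1⊕0⊕0 = 0
p8 (pos 8,9,10,11,12,13,14,15,24,25,26,27,28,29,30,31): XOR of data positions = 1⊕1⊕1⊕1⊕1⊕0⊕0⊕0⊕1⊕1⊕0⊕1⊕1⊕0⊕0 = 1
p16 (pos 16,17,18,19,20,21,22,23,24,25,26,27,28,29,30,31): XOR of data positions = 0⊕0⊕0⊕0⊕0⊕0⊕0⊕0⊕1⊕1⊕0⊕1⊕1⊕0⊕0 = 0
Codeword: 1010011111111000000000001101100

1010011111111000000000001101100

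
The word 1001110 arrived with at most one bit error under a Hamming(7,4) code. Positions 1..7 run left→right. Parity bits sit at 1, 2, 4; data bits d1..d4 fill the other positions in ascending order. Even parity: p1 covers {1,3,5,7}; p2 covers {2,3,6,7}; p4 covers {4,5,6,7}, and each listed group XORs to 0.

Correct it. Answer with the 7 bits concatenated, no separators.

s1 (pos 1,3,5,7): 1⊕0⊕1⊕0 = 0
s2 (pos 2,3,6,7): 0⊕0⊕1⊕0 = 1
s4 (pos 4,5,6,7): 1⊕1⊕1⊕0 = 1
Syndrome s4…s1 = 110 → error at position 6.
Flip position 6: 1001110 → 1001100

1001100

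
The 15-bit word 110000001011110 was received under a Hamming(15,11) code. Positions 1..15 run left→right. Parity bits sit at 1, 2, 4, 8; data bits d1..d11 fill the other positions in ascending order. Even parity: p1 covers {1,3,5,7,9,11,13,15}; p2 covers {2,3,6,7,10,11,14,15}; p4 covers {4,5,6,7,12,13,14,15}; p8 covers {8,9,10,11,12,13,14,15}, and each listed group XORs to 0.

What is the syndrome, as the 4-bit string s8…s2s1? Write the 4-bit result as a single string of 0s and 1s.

s1 (pos 1,3,5,7,9,11,13,15): 1⊕0⊕0⊕0⊕1⊕1⊕1⊕0 = 0
s2 (pos 2,3,6,7,10,11,14,15): 1⊕0⊕0⊕0⊕0⊕1⊕1⊕0 = 1
s4 (pos 4,5,6,7,12,13,14,15): 0⊕0⊕0⊕0⊕1⊕1⊕1⊕0 = 1
s8 (pos 8,9,10,11,12,13,14,15): 0⊕1⊕0⊕1⊕1⊕1⊕1⊕0 = 1
Syndrome s8…s1 = 1110 → error at position 14.

1110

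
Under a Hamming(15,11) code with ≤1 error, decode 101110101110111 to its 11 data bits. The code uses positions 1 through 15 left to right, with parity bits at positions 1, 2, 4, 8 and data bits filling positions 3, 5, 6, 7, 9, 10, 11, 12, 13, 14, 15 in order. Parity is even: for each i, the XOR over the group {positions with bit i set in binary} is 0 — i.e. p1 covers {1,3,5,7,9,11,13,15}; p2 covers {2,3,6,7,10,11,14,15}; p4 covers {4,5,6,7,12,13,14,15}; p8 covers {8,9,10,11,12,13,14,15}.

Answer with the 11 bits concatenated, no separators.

11011110111

s1 (pos 1,3,5,7,9,11,13,15): 1⊕1⊕1⊕1⊕1⊕1⊕1⊕1 = 0
s2 (pos 2,3,6,7,10,11,14,15): 0⊕1⊕0⊕1⊕1⊕1⊕1⊕1 = 0
s4 (pos 4,5,6,7,12,13,14,15): 1⊕1⊕0⊕1⊕0⊕1⊕1⊕1 = 0
s8 (pos 8,9,10,11,12,13,14,15): 0⊕1⊕1⊕1⊕0⊕1⊕1⊕1 = 0
Syndrome s8…s1 = 0000 → no error.
Read data bits from positions 3,5,6,7,9,10,11,12,13,14,15: 11011110111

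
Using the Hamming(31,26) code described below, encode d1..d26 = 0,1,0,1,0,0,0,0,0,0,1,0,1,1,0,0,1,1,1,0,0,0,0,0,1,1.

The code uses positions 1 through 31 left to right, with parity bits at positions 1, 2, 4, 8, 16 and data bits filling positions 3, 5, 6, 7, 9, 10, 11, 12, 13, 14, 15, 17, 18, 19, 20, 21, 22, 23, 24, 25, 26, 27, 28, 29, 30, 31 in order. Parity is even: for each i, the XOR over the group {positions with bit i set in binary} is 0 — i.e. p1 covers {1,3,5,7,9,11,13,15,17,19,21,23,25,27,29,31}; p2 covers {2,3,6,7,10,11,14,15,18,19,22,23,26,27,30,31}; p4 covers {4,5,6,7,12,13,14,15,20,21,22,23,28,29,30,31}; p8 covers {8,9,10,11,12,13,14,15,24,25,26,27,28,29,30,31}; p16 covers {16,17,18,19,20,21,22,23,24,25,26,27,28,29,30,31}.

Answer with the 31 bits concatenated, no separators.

Place data at non-parity positions: p1 p2 0 p4 1 0 1 p8 0 0 0 0 0 0 1 p16 0 1 1 0 0 1 1 1 0 0 0 0 0 1 1
p1 (pos 1,3,5,7,9,11,13,15,17,19,21,23,25,27,29,31): XOR of data positions = 0⊕1⊕1⊕0⊕0⊕0⊕1⊕0⊕1⊕0⊕1⊕0⊕0⊕0⊕1 = 0
p2 (pos 2,3,6,7,10,11,14,15,18,19,22,23,26,27,30,31): XOR of data positions = 0⊕0⊕1⊕0⊕0⊕0⊕1⊕1⊕1⊕1⊕1⊕0⊕0⊕1⊕1 = 0
p4 (pos 4,5,6,7,12,13,14,15,20,21,22,23,28,29,30,31): XOR of data positions = 1⊕0⊕1⊕0⊕0⊕0⊕1⊕0⊕0⊕1⊕1⊕0⊕0⊕1⊕1 = 1
p8 (pos 8,9,10,11,12,13,14,15,24,25,26,27,28,29,30,31): XOR of data positions = 0⊕0⊕0⊕0⊕0⊕0⊕1⊕1⊕0⊕0⊕0⊕0⊕0⊕1⊕1 = 0
p16 (pos 16,17,18,19,20,21,22,23,24,25,26,27,28,29,30,31): XOR of data positions = 0⊕1⊕1⊕0⊕0⊕1⊕1⊕1⊕0⊕0⊕0⊕0⊕0⊕1⊕1 = 1
Codeword: 0001101000000011011001110000011

0001101000000011011001110000011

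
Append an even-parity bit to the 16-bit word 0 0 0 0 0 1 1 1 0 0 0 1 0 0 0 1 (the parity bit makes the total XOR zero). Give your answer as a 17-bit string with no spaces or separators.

XOR of the 16 data bits: 0⊕0⊕0⊕0⊕0⊕1⊕1⊕1⊕0⊕0⊕0⊕1⊕0⊕0⊕0⊕1 = 1
Parity bit = 1 (so all 17 bits XOR to 0).

00000111000100011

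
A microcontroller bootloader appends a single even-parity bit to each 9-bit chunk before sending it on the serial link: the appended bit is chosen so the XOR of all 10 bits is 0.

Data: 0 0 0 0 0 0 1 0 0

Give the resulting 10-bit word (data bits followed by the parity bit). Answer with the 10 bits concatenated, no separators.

0000001001

XOR of the 9 data bits: 0⊕0⊕0⊕0⊕0⊕0⊕1⊕0⊕0 = 1
Parity bit = 1 (so all 10 bits XOR to 0).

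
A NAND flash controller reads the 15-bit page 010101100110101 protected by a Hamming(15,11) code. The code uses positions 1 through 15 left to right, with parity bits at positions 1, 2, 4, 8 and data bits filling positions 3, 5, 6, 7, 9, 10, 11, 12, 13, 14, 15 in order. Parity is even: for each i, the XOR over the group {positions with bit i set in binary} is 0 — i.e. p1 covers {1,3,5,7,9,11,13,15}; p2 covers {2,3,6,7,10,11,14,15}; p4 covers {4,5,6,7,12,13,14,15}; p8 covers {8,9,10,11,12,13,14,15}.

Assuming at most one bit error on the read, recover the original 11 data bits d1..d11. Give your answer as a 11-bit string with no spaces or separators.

00110110101

s1 (pos 1,3,5,7,9,11,13,15): 0⊕0⊕0⊕1⊕0⊕1⊕1⊕1 = 0
s2 (pos 2,3,6,7,10,11,14,15): 1⊕0⊕1⊕1⊕1⊕1⊕0⊕1 = 0
s4 (pos 4,5,6,7,12,13,14,15): 1⊕0⊕1⊕1⊕0⊕1⊕0⊕1 = 1
s8 (pos 8,9,10,11,12,13,14,15): 0⊕0⊕1⊕1⊕0⊕1⊕0⊕1 = 0
Syndrome s8…s1 = 0100 → error at position 4.
Flip position 4: 010101100110101 → 010001100110101
Read data bits from positions 3,5,6,7,9,10,11,12,13,14,15: 00110110101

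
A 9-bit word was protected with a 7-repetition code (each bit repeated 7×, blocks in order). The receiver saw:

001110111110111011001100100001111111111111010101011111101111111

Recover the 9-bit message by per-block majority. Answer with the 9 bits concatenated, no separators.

111011011

Block 1 (0011101): 4 ones → 1
Block 2 (1111011): 6 ones → 1
Block 3 (1011001): 4 ones → 1
Block 4 (1001000): 2 ones → 0
Block 5 (0111111): 6 ones → 1
Block 6 (1111111): 7 ones → 1
Block 7 (0101010): 3 ones → 0
Block 8 (1111110): 6 ones → 1
Block 9 (1111111): 7 ones → 1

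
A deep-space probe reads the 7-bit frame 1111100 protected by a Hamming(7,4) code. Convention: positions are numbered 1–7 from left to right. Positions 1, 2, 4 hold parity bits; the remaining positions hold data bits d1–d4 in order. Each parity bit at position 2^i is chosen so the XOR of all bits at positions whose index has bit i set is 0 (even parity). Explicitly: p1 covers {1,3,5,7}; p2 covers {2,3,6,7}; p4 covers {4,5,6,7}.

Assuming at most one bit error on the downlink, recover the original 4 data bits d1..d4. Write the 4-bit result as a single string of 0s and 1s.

1100

s1 (pos 1,3,5,7): 1⊕1⊕1⊕0 = 1
s2 (pos 2,3,6,7): 1⊕1⊕0⊕0 = 0
s4 (pos 4,5,6,7): 1⊕1⊕0⊕0 = 0
Syndrome s4…s1 = 001 → error at position 1.
Flip position 1: 1111100 → 0111100
Read data bits from positions 3,5,6,7: 1100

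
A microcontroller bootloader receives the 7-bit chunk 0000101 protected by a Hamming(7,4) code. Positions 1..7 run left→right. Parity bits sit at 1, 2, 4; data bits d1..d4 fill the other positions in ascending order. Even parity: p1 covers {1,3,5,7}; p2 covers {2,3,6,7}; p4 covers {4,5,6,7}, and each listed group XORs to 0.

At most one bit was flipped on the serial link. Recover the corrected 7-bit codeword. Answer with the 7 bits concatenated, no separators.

s1 (pos 1,3,5,7): 0⊕0⊕1⊕1 = 0
s2 (pos 2,3,6,7): 0⊕0⊕0⊕1 = 1
s4 (pos 4,5,6,7): 0⊕1⊕0⊕1 = 0
Syndrome s4…s1 = 010 → error at position 2.
Flip position 2: 0000101 → 0100101

0100101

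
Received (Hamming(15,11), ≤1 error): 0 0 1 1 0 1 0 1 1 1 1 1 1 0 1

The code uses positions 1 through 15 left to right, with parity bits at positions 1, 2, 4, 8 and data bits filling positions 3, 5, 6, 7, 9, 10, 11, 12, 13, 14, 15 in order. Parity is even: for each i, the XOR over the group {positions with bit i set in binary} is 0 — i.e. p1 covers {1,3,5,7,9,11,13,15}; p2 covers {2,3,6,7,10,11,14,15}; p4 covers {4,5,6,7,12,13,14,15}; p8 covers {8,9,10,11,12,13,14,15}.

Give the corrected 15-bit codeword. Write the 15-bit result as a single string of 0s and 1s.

s1 (pos 1,3,5,7,9,11,13,15): 0⊕1⊕0⊕0⊕1⊕1⊕1⊕1 = 1
s2 (pos 2,3,6,7,10,11,14,15): 0⊕1⊕1⊕0⊕1⊕1⊕0⊕1 = 1
s4 (pos 4,5,6,7,12,13,14,15): 1⊕0⊕1⊕0⊕1⊕1⊕0⊕1 = 1
s8 (pos 8,9,10,11,12,13,14,15): 1⊕1⊕1⊕1⊕1⊕1⊕0⊕1 = 1
Syndrome s8…s1 = 1111 → error at position 15.
Flip position 15: 001101011111101 → 001101011111100

001101011111100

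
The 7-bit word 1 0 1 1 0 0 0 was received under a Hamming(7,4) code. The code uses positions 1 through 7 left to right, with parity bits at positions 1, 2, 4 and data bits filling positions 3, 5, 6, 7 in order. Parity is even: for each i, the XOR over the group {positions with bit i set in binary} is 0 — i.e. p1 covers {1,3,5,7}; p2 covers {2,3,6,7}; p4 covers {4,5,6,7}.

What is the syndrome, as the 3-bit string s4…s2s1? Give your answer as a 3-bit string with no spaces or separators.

110

s1 (pos 1,3,5,7): 1⊕1⊕0⊕0 = 0
s2 (pos 2,3,6,7): 0⊕1⊕0⊕0 = 1
s4 (pos 4,5,6,7): 1⊕0⊕0⊕0 = 1
Syndrome s4…s1 = 110 → error at position 6.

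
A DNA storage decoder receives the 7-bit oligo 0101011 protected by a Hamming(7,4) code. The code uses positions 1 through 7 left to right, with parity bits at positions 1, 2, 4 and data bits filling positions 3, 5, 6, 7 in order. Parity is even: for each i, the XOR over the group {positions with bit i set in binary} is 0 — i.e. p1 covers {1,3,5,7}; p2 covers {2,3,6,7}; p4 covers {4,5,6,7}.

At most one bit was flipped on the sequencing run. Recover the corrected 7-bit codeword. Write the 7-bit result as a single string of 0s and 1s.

0101010

s1 (pos 1,3,5,7): 0⊕0⊕0⊕1 = 1
s2 (pos 2,3,6,7): 1⊕0⊕1⊕1 = 1
s4 (pos 4,5,6,7): 1⊕0⊕1⊕1 = 1
Syndrome s4…s1 = 111 → error at position 7.
Flip position 7: 0101011 → 0101010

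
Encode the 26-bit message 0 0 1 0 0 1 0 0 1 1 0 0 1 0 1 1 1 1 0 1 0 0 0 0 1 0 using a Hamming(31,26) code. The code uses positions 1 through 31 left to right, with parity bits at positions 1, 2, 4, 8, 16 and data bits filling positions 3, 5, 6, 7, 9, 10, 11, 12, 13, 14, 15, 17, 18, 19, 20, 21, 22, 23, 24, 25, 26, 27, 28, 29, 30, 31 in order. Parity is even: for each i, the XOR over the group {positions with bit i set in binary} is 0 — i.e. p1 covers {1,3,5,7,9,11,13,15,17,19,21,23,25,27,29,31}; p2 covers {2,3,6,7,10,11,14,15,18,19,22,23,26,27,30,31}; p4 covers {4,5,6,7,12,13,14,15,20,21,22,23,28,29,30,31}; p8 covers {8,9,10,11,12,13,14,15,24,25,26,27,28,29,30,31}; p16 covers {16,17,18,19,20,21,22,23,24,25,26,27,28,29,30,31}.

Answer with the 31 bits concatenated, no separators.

0100010101001101010111101000010

Place data at non-parity positions: p1 p2 0 p4 0 1 0 p8 0 1 0 0 1 1 0 p16 0 1 0 1 1 1 1 0 1 0 0 0 0 1 0
p1 (pos 1,3,5,7,9,11,13,15,17,19,21,23,25,27,29,31): XOR of data positions = 0⊕0⊕0⊕0⊕0⊕1⊕0⊕0⊕0⊕1⊕1⊕1⊕0⊕0⊕0 = 0
p2 (pos 2,3,6,7,10,11,14,15,18,19,22,23,26,27,30,31): XOR of data positions = 0⊕1⊕0⊕1⊕0⊕1⊕0⊕1⊕0⊕1⊕1⊕0⊕0⊕1⊕0 = 1
p4 (pos 4,5,6,7,12,13,14,15,20,21,22,23,28,29,30,31): XOR of data positions = 0⊕1⊕0⊕0⊕1⊕1⊕0⊕1⊕1⊕1⊕1⊕0⊕0⊕1⊕0 = 0
p8 (pos 8,9,10,11,12,13,14,15,24,25,26,27,28,29,30,31): XOR of data positions = 0⊕1⊕0⊕0⊕1⊕1⊕0⊕0⊕1⊕0⊕0⊕0⊕0⊕1⊕0 = 1
p16 (pos 16,17,18,19,20,21,22,23,24,25,26,27,28,29,30,31): XOR of data positions = 0⊕1⊕0⊕1⊕1⊕1⊕1⊕0⊕1⊕0⊕0⊕0⊕0⊕1⊕0 = 1
Codeword: 0100010101001101010111101000010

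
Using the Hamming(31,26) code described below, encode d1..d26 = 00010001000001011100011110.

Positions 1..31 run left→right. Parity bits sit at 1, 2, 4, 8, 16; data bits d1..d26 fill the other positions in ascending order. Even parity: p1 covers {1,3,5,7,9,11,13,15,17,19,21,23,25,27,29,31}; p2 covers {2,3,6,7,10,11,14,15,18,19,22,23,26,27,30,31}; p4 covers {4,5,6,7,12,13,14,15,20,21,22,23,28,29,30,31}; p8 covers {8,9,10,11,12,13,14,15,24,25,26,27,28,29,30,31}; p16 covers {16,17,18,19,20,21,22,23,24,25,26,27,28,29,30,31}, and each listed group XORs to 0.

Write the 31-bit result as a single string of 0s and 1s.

0000001100010000001011100011110

Place data at non-parity positions: p1 p2 0 p4 0 0 1 p8 0 0 0 1 0 0 0 p16 0 0 1 0 1 1 1 0 0 0 1 1 1 1 0
p1 (pos 1,3,5,7,9,11,13,15,17,19,21,23,25,27,29,31): XOR of data positions = 0⊕0⊕1⊕0⊕0⊕0⊕0⊕0⊕1⊕1⊕1⊕0⊕1⊕1⊕0 = 0
p2 (pos 2,3,6,7,10,11,14,15,18,19,22,23,26,27,30,31): XOR of data positions = 0⊕0⊕1⊕0⊕0⊕0⊕0⊕0⊕1⊕1⊕1⊕0⊕1⊕1⊕0 = 0
p4 (pos 4,5,6,7,12,13,14,15,20,21,22,23,28,29,30,31): XOR of data positions = 0⊕0⊕1⊕1⊕0⊕0⊕0⊕0⊕1⊕1⊕1⊕1⊕1⊕1⊕0 = 0
p8 (pos 8,9,10,11,12,13,14,15,24,25,26,27,28,29,30,31): XOR of data positions = 0⊕0⊕0⊕1⊕0⊕0⊕0⊕0⊕0⊕0⊕1⊕1⊕1⊕1⊕0 = 1
p16 (pos 16,17,18,19,20,21,22,23,24,25,26,27,28,29,30,31): XOR of data positions = 0⊕0⊕1⊕0⊕1⊕1⊕1⊕0⊕0⊕0⊕1⊕1⊕1⊕1⊕0 = 0
Codeword: 0000001100010000001011100011110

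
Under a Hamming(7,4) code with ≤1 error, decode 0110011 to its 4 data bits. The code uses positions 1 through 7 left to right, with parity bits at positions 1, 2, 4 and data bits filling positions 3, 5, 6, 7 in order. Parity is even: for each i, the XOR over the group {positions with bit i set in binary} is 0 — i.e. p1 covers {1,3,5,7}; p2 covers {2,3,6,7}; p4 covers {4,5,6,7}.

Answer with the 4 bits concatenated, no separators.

s1 (pos 1,3,5,7): 0⊕1⊕0⊕1 = 0
s2 (pos 2,3,6,7): 1⊕1⊕1⊕1 = 0
s4 (pos 4,5,6,7): 0⊕0⊕1⊕1 = 0
Syndrome s4…s1 = 000 → no error.
Read data bits from positions 3,5,6,7: 1011

1011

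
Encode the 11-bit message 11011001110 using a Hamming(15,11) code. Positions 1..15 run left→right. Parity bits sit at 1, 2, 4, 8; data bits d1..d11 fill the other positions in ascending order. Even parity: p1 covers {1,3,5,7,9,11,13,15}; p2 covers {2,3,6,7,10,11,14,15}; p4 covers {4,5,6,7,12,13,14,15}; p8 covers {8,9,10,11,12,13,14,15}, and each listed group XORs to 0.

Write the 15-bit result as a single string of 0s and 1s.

111110101001110

Place data at non-parity positions: p1 p2 1 p4 1 0 1 p8 1 0 0 1 1 1 0
p1 (pos 1,3,5,7,9,11,13,15): XOR of data positions = 1⊕1⊕1⊕1⊕0⊕1⊕0 = 1
p2 (pos 2,3,6,7,10,11,14,15): XOR of data positions = 1⊕0⊕1⊕0⊕0⊕1⊕0 = 1
p4 (pos 4,5,6,7,12,13,14,15): XOR of data positions = 1⊕0⊕1⊕1⊕1⊕1⊕0 = 1
p8 (pos 8,9,10,11,12,13,14,15): XOR of data positions = 1⊕0⊕0⊕1⊕1⊕1⊕0 = 0
Codeword: 111110101001110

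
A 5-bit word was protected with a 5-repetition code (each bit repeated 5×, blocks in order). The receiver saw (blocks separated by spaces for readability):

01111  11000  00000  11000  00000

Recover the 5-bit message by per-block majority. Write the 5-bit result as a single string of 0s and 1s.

Block 1 (01111): 4 ones → 1
Block 2 (11000): 2 ones → 0
Block 3 (00000): 0 ones → 0
Block 4 (11000): 2 ones → 0
Block 5 (00000): 0 ones → 0

10000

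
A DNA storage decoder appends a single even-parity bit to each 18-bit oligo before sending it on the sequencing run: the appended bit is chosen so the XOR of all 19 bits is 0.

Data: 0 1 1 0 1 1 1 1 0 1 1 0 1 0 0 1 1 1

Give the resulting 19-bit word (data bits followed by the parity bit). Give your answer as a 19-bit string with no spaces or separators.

XOR of the 18 data bits: 0⊕1⊕1⊕0⊕1⊕1⊕1⊕1⊕0⊕1⊕1⊕0⊕1⊕0⊕0⊕1⊕1⊕1 = 0
Parity bit = 0 (so all 19 bits XOR to 0).

0110111101101001110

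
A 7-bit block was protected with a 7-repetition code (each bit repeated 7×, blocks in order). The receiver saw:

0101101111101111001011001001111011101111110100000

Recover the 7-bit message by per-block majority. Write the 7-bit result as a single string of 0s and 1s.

1110110

Block 1 (0101101): 4 ones → 1
Block 2 (1111011): 6 ones → 1
Block 3 (1100101): 4 ones → 1
Block 4 (1001001): 3 ones → 0
Block 5 (1110111): 6 ones → 1
Block 6 (0111111): 6 ones → 1
Block 7 (0100000): 1 one → 0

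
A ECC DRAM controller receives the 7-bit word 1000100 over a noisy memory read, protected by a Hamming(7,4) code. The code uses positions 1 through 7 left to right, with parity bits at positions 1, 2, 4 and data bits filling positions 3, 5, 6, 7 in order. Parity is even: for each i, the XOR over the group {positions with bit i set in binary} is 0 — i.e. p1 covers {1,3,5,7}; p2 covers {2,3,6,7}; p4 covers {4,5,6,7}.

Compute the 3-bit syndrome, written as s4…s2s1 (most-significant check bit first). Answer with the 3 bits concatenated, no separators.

s1 (pos 1,3,5,7): 1⊕0⊕1⊕0 = 0
s2 (pos 2,3,6,7): 0⊕0⊕0⊕0 = 0
s4 (pos 4,5,6,7): 0⊕1⊕0⊕0 = 1
Syndrome s4…s1 = 100 → error at position 4.

100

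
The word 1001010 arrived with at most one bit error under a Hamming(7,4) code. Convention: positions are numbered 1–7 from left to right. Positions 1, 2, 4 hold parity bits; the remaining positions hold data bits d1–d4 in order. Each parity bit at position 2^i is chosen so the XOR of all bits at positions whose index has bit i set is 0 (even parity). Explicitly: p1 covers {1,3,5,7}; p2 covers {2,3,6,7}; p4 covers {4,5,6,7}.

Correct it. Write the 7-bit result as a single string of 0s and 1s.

s1 (pos 1,3,5,7): 1⊕0⊕0⊕0 = 1
s2 (pos 2,3,6,7): 0⊕0⊕1⊕0 = 1
s4 (pos 4,5,6,7): 1⊕0⊕1⊕0 = 0
Syndrome s4…s1 = 011 → error at position 3.
Flip position 3: 1001010 → 1011010

1011010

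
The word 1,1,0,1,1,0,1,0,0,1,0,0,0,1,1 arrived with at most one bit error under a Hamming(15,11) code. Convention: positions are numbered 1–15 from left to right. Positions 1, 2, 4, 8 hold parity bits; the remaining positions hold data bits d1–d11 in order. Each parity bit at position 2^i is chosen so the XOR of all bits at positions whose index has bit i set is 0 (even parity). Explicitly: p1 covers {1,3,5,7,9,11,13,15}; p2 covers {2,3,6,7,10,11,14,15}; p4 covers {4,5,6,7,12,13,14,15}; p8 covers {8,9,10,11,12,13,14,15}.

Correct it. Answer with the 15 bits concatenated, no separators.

s1 (pos 1,3,5,7,9,11,13,15): 1⊕0⊕1⊕1⊕0⊕0⊕0⊕1 = 0
s2 (pos 2,3,6,7,10,11,14,15): 1⊕0⊕0⊕1⊕1⊕0⊕1⊕1 = 1
s4 (pos 4,5,6,7,12,13,14,15): 1⊕1⊕0⊕1⊕0⊕0⊕1⊕1 = 1
s8 (pos 8,9,10,11,12,13,14,15): 0⊕0⊕1⊕0⊕0⊕0⊕1⊕1 = 1
Syndrome s8…s1 = 1110 → error at position 14.
Flip position 14: 110110100100011 → 110110100100001

110110100100001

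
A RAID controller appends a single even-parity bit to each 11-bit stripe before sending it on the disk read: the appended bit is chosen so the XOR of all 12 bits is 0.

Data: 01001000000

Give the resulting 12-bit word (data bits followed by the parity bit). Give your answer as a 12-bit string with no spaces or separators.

XOR of the 11 data bits: 0⊕1⊕0⊕0⊕1⊕0⊕0⊕0⊕0⊕0⊕0 = 0
Parity bit = 0 (so all 12 bits XOR to 0).

010010000000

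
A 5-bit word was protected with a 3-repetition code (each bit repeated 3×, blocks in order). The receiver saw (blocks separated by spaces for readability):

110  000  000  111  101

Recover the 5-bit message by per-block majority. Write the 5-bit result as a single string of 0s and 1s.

Block 1 (110): 2 ones → 1
Block 2 (000): 0 ones → 0
Block 3 (000): 0 ones → 0
Block 4 (111): 3 ones → 1
Block 5 (101): 2 ones → 1

10011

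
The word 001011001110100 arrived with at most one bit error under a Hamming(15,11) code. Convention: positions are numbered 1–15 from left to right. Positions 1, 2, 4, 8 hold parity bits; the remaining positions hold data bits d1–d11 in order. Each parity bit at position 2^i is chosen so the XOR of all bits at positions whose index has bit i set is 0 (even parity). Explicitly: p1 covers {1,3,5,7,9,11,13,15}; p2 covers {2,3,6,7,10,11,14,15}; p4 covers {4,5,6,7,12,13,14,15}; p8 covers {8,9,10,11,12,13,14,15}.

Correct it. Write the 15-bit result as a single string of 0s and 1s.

s1 (pos 1,3,5,7,9,11,13,15): 0⊕1⊕1⊕0⊕1⊕1⊕1⊕0 = 1
s2 (pos 2,3,6,7,10,11,14,15): 0⊕1⊕1⊕0⊕1⊕1⊕0⊕0 = 0
s4 (pos 4,5,6,7,12,13,14,15): 0⊕1⊕1⊕0⊕0⊕1⊕0⊕0 = 1
s8 (pos 8,9,10,11,12,13,14,15): 0⊕1⊕1⊕1⊕0⊕1⊕0⊕0 = 0
Syndrome s8…s1 = 0101 → error at position 5.
Flip position 5: 001011001110100 → 001001001110100

001001001110100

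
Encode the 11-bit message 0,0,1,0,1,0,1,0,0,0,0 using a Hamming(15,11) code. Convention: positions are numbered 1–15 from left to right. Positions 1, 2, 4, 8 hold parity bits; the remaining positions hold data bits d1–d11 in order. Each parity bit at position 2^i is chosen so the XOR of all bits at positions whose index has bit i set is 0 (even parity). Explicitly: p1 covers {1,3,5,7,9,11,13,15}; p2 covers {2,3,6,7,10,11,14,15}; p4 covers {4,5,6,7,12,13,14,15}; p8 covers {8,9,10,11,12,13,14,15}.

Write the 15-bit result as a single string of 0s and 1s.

000101001010000

Place data at non-parity positions: p1 p2 0 p4 0 1 0 p8 1 0 1 0 0 0 0
p1 (pos 1,3,5,7,9,11,13,15): XOR of data positions = 0⊕0⊕0⊕1⊕1⊕0⊕0 = 0
p2 (pos 2,3,6,7,10,11,14,15): XOR of data positions = 0⊕1⊕0⊕0⊕1⊕0⊕0 = 0
p4 (pos 4,5,6,7,12,13,14,15): XOR of data positions = 0⊕1⊕0⊕0⊕0⊕0⊕0 = 1
p8 (pos 8,9,10,11,12,13,14,15): XOR of data positions = 1⊕0⊕1⊕0⊕0⊕0⊕0 = 0
Codeword: 000101001010000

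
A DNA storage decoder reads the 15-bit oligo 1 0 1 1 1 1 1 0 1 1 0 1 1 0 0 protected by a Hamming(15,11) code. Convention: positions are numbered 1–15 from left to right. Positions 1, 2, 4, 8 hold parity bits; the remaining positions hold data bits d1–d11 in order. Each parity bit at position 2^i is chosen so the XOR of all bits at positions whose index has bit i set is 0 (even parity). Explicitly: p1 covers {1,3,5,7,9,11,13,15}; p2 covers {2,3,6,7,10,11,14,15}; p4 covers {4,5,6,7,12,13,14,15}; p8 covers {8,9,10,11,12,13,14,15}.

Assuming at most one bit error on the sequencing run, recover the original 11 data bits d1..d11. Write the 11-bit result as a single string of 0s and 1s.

11111101100

s1 (pos 1,3,5,7,9,11,13,15): 1⊕1⊕1⊕1⊕1⊕0⊕1⊕0 = 0
s2 (pos 2,3,6,7,10,11,14,15): 0⊕1⊕1⊕1⊕1⊕0⊕0⊕0 = 0
s4 (pos 4,5,6,7,12,13,14,15): 1⊕1⊕1⊕1⊕1⊕1⊕0⊕0 = 0
s8 (pos 8,9,10,11,12,13,14,15): 0⊕1⊕1⊕0⊕1⊕1⊕0⊕0 = 0
Syndrome s8…s1 = 0000 → no error.
Read data bits from positions 3,5,6,7,9,10,11,12,13,14,15: 11111101100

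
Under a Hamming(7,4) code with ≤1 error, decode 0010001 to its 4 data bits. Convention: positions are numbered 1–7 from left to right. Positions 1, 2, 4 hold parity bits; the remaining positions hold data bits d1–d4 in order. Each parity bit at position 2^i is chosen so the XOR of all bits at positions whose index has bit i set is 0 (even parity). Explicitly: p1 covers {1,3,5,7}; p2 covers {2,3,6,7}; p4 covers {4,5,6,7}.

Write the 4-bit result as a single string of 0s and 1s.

1001

s1 (pos 1,3,5,7): 0⊕1⊕0⊕1 = 0
s2 (pos 2,3,6,7): 0⊕1⊕0⊕1 = 0
s4 (pos 4,5,6,7): 0⊕0⊕0⊕1 = 1
Syndrome s4…s1 = 100 → error at position 4.
Flip position 4: 0010001 → 0011001
Read data bits from positions 3,5,6,7: 1001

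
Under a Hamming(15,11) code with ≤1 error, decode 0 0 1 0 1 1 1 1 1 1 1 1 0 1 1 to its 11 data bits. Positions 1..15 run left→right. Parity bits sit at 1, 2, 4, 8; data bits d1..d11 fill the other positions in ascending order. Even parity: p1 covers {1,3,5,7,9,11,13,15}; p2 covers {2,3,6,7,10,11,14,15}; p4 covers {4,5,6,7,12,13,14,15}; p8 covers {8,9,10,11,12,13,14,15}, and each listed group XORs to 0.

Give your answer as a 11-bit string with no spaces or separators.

11111011011

s1 (pos 1,3,5,7,9,11,13,15): 0⊕1⊕1⊕1⊕1⊕1⊕0⊕1 = 0
s2 (pos 2,3,6,7,10,11,14,15): 0⊕1⊕1⊕1⊕1⊕1⊕1⊕1 = 1
s4 (pos 4,5,6,7,12,13,14,15): 0⊕1⊕1⊕1⊕1⊕0⊕1⊕1 = 0
s8 (pos 8,9,10,11,12,13,14,15): 1⊕1⊕1⊕1⊕1⊕0⊕1⊕1 = 1
Syndrome s8…s1 = 1010 → error at position 10.
Flip position 10: 001011111111011 → 001011111011011
Read data bits from positions 3,5,6,7,9,10,11,12,13,14,15: 11111011011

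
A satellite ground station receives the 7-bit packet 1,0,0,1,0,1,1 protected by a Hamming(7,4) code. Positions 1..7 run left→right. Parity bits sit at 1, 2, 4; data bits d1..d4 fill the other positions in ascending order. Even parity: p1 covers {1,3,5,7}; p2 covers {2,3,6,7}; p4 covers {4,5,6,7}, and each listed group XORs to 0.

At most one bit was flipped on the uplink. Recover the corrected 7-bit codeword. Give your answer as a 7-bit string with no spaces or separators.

1000011

s1 (pos 1,3,5,7): 1⊕0⊕0⊕1 = 0
s2 (pos 2,3,6,7): 0⊕0⊕1⊕1 = 0
s4 (pos 4,5,6,7): 1⊕0⊕1⊕1 = 1
Syndrome s4…s1 = 100 → error at position 4.
Flip position 4: 1001011 → 1000011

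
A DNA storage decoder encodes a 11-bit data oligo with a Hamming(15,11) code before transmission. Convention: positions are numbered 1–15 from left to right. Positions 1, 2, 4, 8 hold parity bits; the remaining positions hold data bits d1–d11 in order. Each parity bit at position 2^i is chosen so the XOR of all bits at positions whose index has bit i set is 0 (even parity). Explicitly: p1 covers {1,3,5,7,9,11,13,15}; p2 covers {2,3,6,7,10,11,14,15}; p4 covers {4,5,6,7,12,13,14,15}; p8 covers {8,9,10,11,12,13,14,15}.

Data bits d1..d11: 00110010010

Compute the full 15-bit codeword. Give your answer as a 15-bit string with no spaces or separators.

Place data at non-parity positions: p1 p2 0 p4 0 1 1 p8 0 0 1 0 0 1 0
p1 (pos 1,3,5,7,9,11,13,15): XOR of data positions = 0⊕0⊕1⊕0⊕1⊕0⊕0 = 0
p2 (pos 2,3,6,7,10,11,14,15): XOR of data positions = 0⊕1⊕1⊕0⊕1⊕1⊕0 = 0
p4 (pos 4,5,6,7,12,13,14,15): XOR of data positions = 0⊕1⊕1⊕0⊕0⊕1⊕0 = 1
p8 (pos 8,9,10,11,12,13,14,15): XOR of data positions = 0⊕0⊕1⊕0⊕0⊕1⊕0 = 0
Codeword: 000101100010010

000101100010010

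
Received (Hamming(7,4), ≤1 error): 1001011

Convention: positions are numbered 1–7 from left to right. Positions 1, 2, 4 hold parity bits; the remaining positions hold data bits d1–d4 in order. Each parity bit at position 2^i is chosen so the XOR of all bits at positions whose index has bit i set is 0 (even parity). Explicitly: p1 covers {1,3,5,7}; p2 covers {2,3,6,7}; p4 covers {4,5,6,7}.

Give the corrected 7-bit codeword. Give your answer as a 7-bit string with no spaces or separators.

s1 (pos 1,3,5,7): 1⊕0⊕0⊕1 = 0
s2 (pos 2,3,6,7): 0⊕0⊕1⊕1 = 0
s4 (pos 4,5,6,7): 1⊕0⊕1⊕1 = 1
Syndrome s4…s1 = 100 → error at position 4.
Flip position 4: 1001011 → 1000011

1000011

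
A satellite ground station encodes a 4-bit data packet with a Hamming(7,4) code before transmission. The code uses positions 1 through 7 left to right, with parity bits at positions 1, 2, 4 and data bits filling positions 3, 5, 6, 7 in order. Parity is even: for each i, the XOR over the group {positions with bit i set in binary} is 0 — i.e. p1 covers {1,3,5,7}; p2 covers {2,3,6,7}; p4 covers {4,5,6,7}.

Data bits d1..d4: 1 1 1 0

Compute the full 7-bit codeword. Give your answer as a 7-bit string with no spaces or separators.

Place data at non-parity positions: p1 p2 1 p4 1 1 0
p1 (pos 1,3,5,7): XOR of data positions = 1⊕1⊕0 = 0
p2 (pos 2,3,6,7): XOR of data positions = 1⊕1⊕0 = 0
p4 (pos 4,5,6,7): XOR of data positions = 1⊕1⊕0 = 0
Codeword: 0010110

0010110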